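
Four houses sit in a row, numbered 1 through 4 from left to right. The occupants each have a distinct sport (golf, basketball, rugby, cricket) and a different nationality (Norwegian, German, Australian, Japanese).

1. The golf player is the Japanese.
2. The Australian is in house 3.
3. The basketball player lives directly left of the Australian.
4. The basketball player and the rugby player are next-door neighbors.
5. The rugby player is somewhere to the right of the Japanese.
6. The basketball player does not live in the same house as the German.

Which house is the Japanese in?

Clue 2: the Australian is in house 3.
The basketball player is in house 2 (clue 3).
The rugby player is in house 3 (clue 5).
The golf player is in house 1 (clue 1).
From clue 1, the Japanese must be in house 1.
So house 4 gets cricket for sport.
The only nationality still possible for house 2 is Norwegian.
That leaves German as the nationality for house 4.
So: house 1 = golf/Japanese, house 2 = basketball/Norwegian, house 3 = rugby/Australian, house 4 = cricket/German.

1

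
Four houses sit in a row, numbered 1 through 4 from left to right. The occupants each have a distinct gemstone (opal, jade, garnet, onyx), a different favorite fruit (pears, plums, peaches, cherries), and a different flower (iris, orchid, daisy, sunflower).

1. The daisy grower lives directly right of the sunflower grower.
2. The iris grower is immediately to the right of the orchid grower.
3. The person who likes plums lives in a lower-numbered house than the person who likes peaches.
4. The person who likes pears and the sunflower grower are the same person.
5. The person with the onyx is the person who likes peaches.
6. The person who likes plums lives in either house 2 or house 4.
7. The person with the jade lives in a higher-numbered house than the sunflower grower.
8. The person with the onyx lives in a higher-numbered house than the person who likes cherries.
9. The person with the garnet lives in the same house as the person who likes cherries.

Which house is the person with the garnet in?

3

By clue 6, the person who likes plums is in house 2.
House 4 favorite fruit: only peaches fits.
Clue 5: the person with the onyx is in house 4.
Clue 7: the sunflower grower is in house 1.
Clue 1 places the daisy grower in house 2.
From clue 4, the person who likes pears must be in house 1.
House 3 favorite fruit: only cherries fits.
House 4's flower must be iris (nothing else left).
Clue 9 places the person with the garnet in house 3.
So house 1 gets opal for gemstone.
House 2 gemstone: only jade fits.
That leaves orchid as the flower for house 3.
So: house 1 = opal/pears/sunflower, house 2 = jade/plums/daisy, house 3 = garnet/cherries/orchid, house 4 = onyx/peaches/iris.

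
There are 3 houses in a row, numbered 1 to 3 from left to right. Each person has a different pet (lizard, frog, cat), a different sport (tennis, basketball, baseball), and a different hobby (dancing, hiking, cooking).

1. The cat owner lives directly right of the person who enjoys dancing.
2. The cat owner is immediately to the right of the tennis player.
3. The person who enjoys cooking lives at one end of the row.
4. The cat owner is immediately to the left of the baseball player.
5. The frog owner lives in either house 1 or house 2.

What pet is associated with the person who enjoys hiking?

cat

Clue 4 places the cat owner in house 2.
By clue 4, the baseball player is in house 3.
The only pet still possible for house 3 is lizard.
Clue 1 places the person who enjoys dancing in house 1.
By clue 2, the tennis player is in house 1.
House 1 pet: only frog fits.
The only sport still possible for house 2 is basketball.
House 2 hobby: only hiking fits.
House 3's hobby must be cooking (nothing else left).
So: house 1 = frog/tennis/dancing, house 2 = cat/basketball/hiking, house 3 = lizard/baseball/cooking.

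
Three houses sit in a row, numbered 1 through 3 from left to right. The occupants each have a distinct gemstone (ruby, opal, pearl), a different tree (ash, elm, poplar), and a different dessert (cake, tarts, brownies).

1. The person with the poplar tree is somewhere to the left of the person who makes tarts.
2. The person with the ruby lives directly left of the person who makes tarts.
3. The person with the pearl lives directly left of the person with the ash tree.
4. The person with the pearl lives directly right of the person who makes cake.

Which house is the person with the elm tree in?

2

By clue 4, the person with the pearl is in house 2.
The person who makes cake is in house 1 (clue 4).
The only gemstone still possible for house 3 is opal.
The person who makes tarts is in house 2 (clue 2).
By clue 3, the person with the ash tree is in house 3.
That leaves ruby as the gemstone for house 1.
So house 3 gets brownies for dessert.
Clue 1 places the person with the poplar tree in house 1.
That leaves elm as the tree for house 2.
So: house 1 = ruby/poplar/cake, house 2 = pearl/elm/tarts, house 3 = opal/ash/brownies.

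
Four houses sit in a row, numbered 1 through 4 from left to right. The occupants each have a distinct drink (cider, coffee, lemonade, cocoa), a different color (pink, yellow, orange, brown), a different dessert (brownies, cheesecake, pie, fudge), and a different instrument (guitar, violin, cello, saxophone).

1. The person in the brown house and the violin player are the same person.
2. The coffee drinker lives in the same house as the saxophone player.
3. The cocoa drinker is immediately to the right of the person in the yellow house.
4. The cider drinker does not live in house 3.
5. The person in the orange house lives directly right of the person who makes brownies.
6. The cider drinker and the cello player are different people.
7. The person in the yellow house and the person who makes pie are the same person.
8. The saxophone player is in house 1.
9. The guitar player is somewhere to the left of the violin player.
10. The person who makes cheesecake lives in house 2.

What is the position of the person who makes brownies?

1

Clue 8: the saxophone player is in house 1.
The person who makes cheesecake is in house 2 (clue 10).
That leaves fudge as the dessert for house 4.
By clue 2, the coffee drinker is in house 1.
House 3's drink must be lemonade (nothing else left).
The cider drinker is narrowed to house 2 or 4; consider each.
Placing it in house 4 leads to a contradiction, so it's in house 2.
That leaves cocoa as the drink for house 4.
That leaves guitar as the instrument for house 2.
By clue 3, the person in the yellow house is in house 3.
Clue 7: the person who makes pie is in house 3.
So house 1 gets pink for color.
House 2 color: only orange fits.
House 4's color must be brown (nothing else left).
House 1's dessert must be brownies (nothing else left).
Clue 1 places the violin player in house 4.
House 3's instrument must be cello (nothing else left).
So: house 1 = coffee/pink/brownies/saxophone, house 2 = cider/orange/cheesecake/guitar, house 3 = lemonade/yellow/pie/cello, house 4 = cocoa/brown/fudge/violin.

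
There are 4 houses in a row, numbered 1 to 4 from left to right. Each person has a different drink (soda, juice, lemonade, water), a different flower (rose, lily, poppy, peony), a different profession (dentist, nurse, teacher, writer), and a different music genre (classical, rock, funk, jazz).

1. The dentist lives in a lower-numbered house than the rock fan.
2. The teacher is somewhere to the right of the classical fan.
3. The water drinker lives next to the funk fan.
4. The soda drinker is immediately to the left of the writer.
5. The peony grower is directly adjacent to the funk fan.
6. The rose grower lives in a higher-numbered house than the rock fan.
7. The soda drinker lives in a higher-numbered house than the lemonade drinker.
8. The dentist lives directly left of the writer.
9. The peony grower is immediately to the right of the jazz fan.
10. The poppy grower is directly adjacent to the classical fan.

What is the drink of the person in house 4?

juice

House 4 music genre: only funk fits.
Clue 3 places the water drinker in house 3.
From clue 5, the peony grower must be in house 3.
From clue 8, the dentist must be in house 2.
By clue 8, the writer is in house 3.
By clue 9, the jazz fan is in house 2.
That leaves juice as the drink for house 4.
That leaves nurse as the profession for house 1.
That leaves teacher as the profession for house 4.
The only music genre still possible for house 1 is classical.
That leaves rock as the music genre for house 3.
The lemonade drinker is in house 1 (clue 7).
By clue 10, the poppy grower is in house 2.
House 2 drink: only soda fits.
The only flower still possible for house 1 is lily.
The only flower still possible for house 4 is rose.
So: house 1 = lemonade/lily/nurse/classical, house 2 = soda/poppy/dentist/jazz, house 3 = water/peony/writer/rock, house 4 = juice/rose/teacher/funk.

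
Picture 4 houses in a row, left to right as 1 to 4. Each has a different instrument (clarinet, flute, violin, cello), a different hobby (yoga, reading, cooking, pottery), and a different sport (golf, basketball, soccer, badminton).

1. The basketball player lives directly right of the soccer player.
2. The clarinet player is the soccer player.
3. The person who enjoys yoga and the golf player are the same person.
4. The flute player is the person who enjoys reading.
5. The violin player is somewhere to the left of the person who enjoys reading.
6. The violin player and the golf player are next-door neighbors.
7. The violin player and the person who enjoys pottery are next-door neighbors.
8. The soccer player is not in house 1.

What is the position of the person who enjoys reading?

The clarinet player is narrowed to house 2 or 3; consider each.
Placing it in house 2 leads to a contradiction, so it's in house 3.
From clue 2, the soccer player must be in house 3.
That leaves basketball as the sport for house 4.
The flute player is narrowed to house 2 or 4; consider each.
Placing it in house 2 leads to a contradiction, so it's in house 4.
From clue 4, the person who enjoys reading must be in house 4.
The cello player is narrowed to house 1 or 2; consider each.
Placing it in house 2 leads to a contradiction, so it's in house 1.
The only instrument still possible for house 2 is violin.
Clue 6: the golf player is in house 1.
So house 2 gets badminton for sport.
The person who enjoys yoga is in house 1 (clue 3).
That leaves cooking as the hobby for house 2.
House 3 hobby: only pottery fits.
So: house 1 = cello/yoga/golf, house 2 = violin/cooking/badminton, house 3 = clarinet/pottery/soccer, house 4 = flute/reading/basketball.

4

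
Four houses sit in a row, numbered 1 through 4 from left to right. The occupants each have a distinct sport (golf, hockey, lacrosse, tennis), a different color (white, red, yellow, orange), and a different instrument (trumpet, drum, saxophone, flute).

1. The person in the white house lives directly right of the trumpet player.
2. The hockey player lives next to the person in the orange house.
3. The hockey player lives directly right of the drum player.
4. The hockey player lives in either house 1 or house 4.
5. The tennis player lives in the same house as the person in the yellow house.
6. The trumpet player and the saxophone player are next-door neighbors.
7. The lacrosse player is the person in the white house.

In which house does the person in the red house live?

4

Clue 4: the hockey player is in house 4.
Clue 2: the person in the orange house is in house 3.
Clue 3: the drum player is in house 3.
That leaves red as the color for house 4.
From clue 1, the trumpet player must be in house 1.
By clue 6, the saxophone player is in house 2.
The lacrosse player is in house 2 (clue 7).
So house 1 gets tennis for sport.
House 3 sport: only golf fits.
The only color still possible for house 1 is yellow.
House 2's color must be white (nothing else left).
The only instrument still possible for house 4 is flute.
So: house 1 = tennis/yellow/trumpet, house 2 = lacrosse/white/saxophone, house 3 = golf/orange/drum, house 4 = hockey/red/flute.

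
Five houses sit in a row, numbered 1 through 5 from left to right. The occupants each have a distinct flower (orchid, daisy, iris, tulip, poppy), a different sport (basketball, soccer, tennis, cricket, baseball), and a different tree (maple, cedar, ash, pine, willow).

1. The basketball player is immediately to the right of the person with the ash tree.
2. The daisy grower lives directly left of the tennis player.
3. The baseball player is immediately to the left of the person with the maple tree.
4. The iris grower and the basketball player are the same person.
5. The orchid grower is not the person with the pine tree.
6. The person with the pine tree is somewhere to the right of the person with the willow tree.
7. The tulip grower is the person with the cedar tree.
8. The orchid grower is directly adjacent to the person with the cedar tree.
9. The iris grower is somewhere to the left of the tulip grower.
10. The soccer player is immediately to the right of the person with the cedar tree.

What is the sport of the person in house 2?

tennis

The iris grower is narrowed to house 2 or 3; consider each.
Placing it in house 2 leads to a contradiction, so it's in house 3.
By clue 4, the basketball player is in house 3.
The tulip grower is in house 4 (clue 9).
From clue 1, the person with the ash tree must be in house 2.
Clue 2: the daisy grower is in house 1.
By clue 2, the tennis player is in house 2.
From clue 7, the person with the cedar tree must be in house 4.
The orchid grower is in house 5 (clue 8).
Clue 10 places the soccer player in house 5.
The only flower still possible for house 2 is poppy.
House 1's tree must be willow (nothing else left).
The baseball player is in house 4 (clue 3).
Clue 3 places the person with the maple tree in house 5.
From clue 5, the person with the pine tree must be in house 3.
House 1 sport: only cricket fits.
So: house 1 = daisy/cricket/willow, house 2 = poppy/tennis/ash, house 3 = iris/basketball/pine, house 4 = tulip/baseball/cedar, house 5 = orchid/soccer/maple.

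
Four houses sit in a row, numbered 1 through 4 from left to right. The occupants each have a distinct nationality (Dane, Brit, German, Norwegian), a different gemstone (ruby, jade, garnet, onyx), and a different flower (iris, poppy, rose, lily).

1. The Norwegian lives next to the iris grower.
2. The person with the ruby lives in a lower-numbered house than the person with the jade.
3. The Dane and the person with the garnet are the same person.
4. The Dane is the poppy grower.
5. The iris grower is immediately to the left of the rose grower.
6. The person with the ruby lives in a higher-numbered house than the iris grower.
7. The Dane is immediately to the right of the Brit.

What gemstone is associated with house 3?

jade

The only gemstone still possible for house 1 is onyx.
The person with the jade is narrowed to house 3 or 4; consider each.
Placing it in house 4 leads to a contradiction, so it's in house 3.
By clue 2, the person with the ruby is in house 2.
The iris grower is in house 1 (clue 6).
House 4 gemstone: only garnet fits.
Clue 1 places the Norwegian in house 2.
Clue 3 places the Dane in house 4.
The poppy grower is in house 4 (clue 4).
From clue 5, the rose grower must be in house 2.
Clue 7 places the Brit in house 3.
That leaves German as the nationality for house 1.
House 3 flower: only lily fits.
So: house 1 = German/onyx/iris, house 2 = Norwegian/ruby/rose, house 3 = Brit/jade/lily, house 4 = Dane/garnet/poppy.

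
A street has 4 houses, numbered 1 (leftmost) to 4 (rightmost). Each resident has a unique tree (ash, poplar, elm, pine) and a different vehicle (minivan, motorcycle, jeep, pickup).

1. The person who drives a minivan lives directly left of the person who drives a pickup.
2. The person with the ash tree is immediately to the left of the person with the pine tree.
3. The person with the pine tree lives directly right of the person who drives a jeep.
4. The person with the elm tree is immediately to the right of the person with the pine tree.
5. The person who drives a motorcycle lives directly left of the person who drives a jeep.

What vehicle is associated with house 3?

House 4's vehicle must be pickup (nothing else left).
By clue 1, the person who drives a minivan is in house 3.
From clue 3, the person with the pine tree must be in house 3.
The person who drives a jeep is in house 2 (clue 3).
From clue 4, the person with the elm tree must be in house 4.
By clue 5, the person who drives a motorcycle is in house 1.
Clue 2: the person with the ash tree is in house 2.
House 1's tree must be poplar (nothing else left).
So: house 1 = poplar/motorcycle, house 2 = ash/jeep, house 3 = pine/minivan, house 4 = elm/pickup.

minivan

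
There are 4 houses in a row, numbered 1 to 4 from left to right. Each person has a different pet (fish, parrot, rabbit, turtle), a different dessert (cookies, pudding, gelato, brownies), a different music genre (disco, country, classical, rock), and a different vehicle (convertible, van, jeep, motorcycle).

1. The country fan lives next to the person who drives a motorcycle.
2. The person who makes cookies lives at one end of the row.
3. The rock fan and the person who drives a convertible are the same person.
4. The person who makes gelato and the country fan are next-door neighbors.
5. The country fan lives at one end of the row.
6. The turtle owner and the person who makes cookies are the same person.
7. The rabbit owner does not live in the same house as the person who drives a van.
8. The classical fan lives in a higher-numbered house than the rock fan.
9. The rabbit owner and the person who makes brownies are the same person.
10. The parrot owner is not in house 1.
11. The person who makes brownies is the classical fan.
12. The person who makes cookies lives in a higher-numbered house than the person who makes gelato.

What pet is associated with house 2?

Clue 12: the person who makes cookies is in house 4.
Clue 6: the turtle owner is in house 4.
That leaves fish as the pet for house 1.
House 1's dessert must be pudding (nothing else left).
The parrot owner is narrowed to house 2 or 3; consider each.
Placing it in house 2 leads to a contradiction, so it's in house 3.
The only pet still possible for house 2 is rabbit.
Clue 9: the person who makes brownies is in house 2.
The classical fan is in house 2 (clue 11).
House 3's dessert must be gelato (nothing else left).
The only music genre still possible for house 1 is rock.
House 3 music genre: only disco fits.
The only music genre still possible for house 4 is country.
Clue 1: the person who drives a motorcycle is in house 3.
By clue 3, the person who drives a convertible is in house 1.
That leaves jeep as the vehicle for house 2.
House 4 vehicle: only van fits.
So: house 1 = fish/pudding/rock/convertible, house 2 = rabbit/brownies/classical/jeep, house 3 = parrot/gelato/disco/motorcycle, house 4 = turtle/cookies/country/van.

rabbit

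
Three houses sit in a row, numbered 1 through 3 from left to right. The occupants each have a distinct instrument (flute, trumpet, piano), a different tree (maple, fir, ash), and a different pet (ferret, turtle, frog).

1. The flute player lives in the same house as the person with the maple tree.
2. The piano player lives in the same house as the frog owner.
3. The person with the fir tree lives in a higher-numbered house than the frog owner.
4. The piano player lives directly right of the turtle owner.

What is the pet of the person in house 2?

frog

House 3 pet: only ferret fits.
From clue 2, the piano player must be in house 2.
The frog owner is in house 2 (clue 2).
By clue 3, the person with the fir tree is in house 3.
By clue 4, the turtle owner is in house 1.
By clue 1, the flute player is in house 1.
Clue 1 places the person with the maple tree in house 1.
So house 3 gets trumpet for instrument.
The only tree still possible for house 2 is ash.
So: house 1 = flute/maple/turtle, house 2 = piano/ash/frog, house 3 = trumpet/fir/ferret.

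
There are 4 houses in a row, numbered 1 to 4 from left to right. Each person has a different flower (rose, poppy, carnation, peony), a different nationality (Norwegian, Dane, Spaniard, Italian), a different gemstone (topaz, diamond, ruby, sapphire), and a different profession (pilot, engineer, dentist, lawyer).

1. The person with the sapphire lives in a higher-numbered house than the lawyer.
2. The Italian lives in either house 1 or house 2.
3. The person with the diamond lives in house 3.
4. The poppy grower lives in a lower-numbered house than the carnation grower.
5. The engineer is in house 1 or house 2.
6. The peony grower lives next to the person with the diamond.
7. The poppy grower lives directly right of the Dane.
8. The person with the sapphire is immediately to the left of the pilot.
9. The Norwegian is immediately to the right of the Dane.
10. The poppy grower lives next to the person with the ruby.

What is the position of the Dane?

2

Clue 3: the person with the diamond is in house 3.
House 1's flower must be rose (nothing else left).
House 4's nationality must be Spaniard (nothing else left).
The only gemstone still possible for house 2 is sapphire.
Clue 1: the lawyer is in house 1.
Clue 8: the pilot is in house 3.
House 3's nationality must be Norwegian (nothing else left).
That leaves dentist as the profession for house 4.
The Dane is in house 2 (clue 9).
That leaves Italian as the nationality for house 1.
House 2's profession must be engineer (nothing else left).
From clue 7, the poppy grower must be in house 3.
Clue 10: the person with the ruby is in house 4.
So house 2 gets peony for flower.
House 4 flower: only carnation fits.
So house 1 gets topaz for gemstone.
So: house 1 = rose/Italian/topaz/lawyer, house 2 = peony/Dane/sapphire/engineer, house 3 = poppy/Norwegian/diamond/pilot, house 4 = carnation/Spaniard/ruby/dentist.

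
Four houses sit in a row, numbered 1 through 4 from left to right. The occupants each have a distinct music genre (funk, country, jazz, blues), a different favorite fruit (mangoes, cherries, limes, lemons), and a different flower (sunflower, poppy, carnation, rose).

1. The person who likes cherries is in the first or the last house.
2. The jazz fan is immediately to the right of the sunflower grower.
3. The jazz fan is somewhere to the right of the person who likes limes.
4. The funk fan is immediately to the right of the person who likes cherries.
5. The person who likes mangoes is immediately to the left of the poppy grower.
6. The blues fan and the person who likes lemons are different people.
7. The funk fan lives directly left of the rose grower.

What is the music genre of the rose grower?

jazz

Clue 4: the funk fan is in house 2.
Clue 4 places the person who likes cherries in house 1.
Clue 7 places the rose grower in house 3.
House 4's favorite fruit must be lemons (nothing else left).
Clue 2 places the jazz fan in house 3.
Clue 2 places the sunflower grower in house 2.
Clue 3: the person who likes limes is in house 2.
Clue 5 places the person who likes mangoes in house 3.
From clue 5, the poppy grower must be in house 4.
House 1 music genre: only blues fits.
The only music genre still possible for house 4 is country.
So house 1 gets carnation for flower.
So: house 1 = blues/cherries/carnation, house 2 = funk/limes/sunflower, house 3 = jazz/mangoes/rose, house 4 = country/lemons/poppy.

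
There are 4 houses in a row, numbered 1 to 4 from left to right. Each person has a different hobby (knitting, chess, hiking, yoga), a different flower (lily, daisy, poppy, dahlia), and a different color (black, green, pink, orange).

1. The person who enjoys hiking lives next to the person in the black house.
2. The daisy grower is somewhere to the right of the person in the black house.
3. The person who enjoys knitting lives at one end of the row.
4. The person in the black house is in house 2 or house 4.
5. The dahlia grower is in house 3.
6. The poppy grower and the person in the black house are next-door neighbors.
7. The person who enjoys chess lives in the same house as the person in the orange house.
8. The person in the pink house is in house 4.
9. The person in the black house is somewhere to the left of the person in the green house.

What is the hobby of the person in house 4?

knitting

By clue 4, the person in the black house is in house 2.
By clue 5, the dahlia grower is in house 3.
Clue 8: the person in the pink house is in house 4.
The only color still possible for house 1 is orange.
House 3's color must be green (nothing else left).
Clue 2 places the daisy grower in house 4.
From clue 7, the person who enjoys chess must be in house 1.
That leaves yoga as the hobby for house 2.
So house 3 gets hiking for hobby.
That leaves knitting as the hobby for house 4.
The only flower still possible for house 1 is poppy.
That leaves lily as the flower for house 2.
So: house 1 = chess/poppy/orange, house 2 = yoga/lily/black, house 3 = hiking/dahlia/green, house 4 = knitting/daisy/pink.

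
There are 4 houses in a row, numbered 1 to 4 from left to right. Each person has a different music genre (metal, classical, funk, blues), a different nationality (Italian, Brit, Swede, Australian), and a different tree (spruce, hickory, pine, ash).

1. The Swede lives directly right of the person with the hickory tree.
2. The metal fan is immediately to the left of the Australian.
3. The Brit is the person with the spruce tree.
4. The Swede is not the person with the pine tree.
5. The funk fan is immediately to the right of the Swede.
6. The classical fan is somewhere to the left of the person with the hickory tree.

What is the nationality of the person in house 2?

Italian

Clue 1 places the Swede in house 3.
By clue 1, the person with the hickory tree is in house 2.
By clue 5, the funk fan is in house 4.
By clue 6, the classical fan is in house 1.
The metal fan is in house 3 (clue 2).
The Australian is in house 4 (clue 2).
So house 2 gets blues for music genre.
So house 2 gets Italian for nationality.
House 3 tree: only ash fits.
By clue 3, the person with the spruce tree is in house 1.
The only nationality still possible for house 1 is Brit.
The only tree still possible for house 4 is pine.
So: house 1 = classical/Brit/spruce, house 2 = blues/Italian/hickory, house 3 = metal/Swede/ash, house 4 = funk/Australian/pine.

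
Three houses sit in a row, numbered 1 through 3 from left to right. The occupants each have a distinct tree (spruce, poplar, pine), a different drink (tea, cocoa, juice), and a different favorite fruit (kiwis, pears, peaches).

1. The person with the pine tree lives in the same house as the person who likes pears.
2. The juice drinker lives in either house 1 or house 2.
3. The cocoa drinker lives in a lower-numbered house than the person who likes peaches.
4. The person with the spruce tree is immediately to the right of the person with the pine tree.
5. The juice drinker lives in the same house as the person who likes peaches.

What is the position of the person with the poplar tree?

3

Clue 5 places the juice drinker in house 2.
From clue 5, the person who likes peaches must be in house 2.
The only drink still possible for house 3 is tea.
From clue 1, the person with the pine tree must be in house 1.
From clue 1, the person who likes pears must be in house 1.
From clue 4, the person with the spruce tree must be in house 2.
So house 3 gets poplar for tree.
House 1's drink must be cocoa (nothing else left).
So house 3 gets kiwis for favorite fruit.
So: house 1 = pine/cocoa/pears, house 2 = spruce/juice/peaches, house 3 = poplar/tea/kiwis.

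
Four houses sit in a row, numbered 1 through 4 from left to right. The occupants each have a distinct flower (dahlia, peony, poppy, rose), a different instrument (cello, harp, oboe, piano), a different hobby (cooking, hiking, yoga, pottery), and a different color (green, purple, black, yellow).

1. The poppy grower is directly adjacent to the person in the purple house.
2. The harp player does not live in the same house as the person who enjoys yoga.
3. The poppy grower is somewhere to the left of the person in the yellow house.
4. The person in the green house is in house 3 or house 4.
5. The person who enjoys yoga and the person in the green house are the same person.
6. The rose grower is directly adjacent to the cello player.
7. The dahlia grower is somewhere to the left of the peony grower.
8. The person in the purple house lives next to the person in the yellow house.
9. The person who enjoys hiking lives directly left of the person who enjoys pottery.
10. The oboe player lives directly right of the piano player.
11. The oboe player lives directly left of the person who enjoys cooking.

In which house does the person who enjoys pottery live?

2

So house 1 gets hiking for hobby.
The only hobby still possible for house 2 is pottery.
The oboe player is narrowed to house 2 or 3; consider each.
Placing it in house 3 leads to a contradiction, so it's in house 2.
From clue 10, the piano player must be in house 1.
From clue 11, the person who enjoys cooking must be in house 3.
That leaves yoga as the hobby for house 4.
The harp player is in house 3 (clue 2).
Clue 5 places the person in the green house in house 4.
House 4 instrument: only cello fits.
Clue 6: the rose grower is in house 3.
The only flower still possible for house 4 is peony.
The dahlia grower is narrowed to house 1 or 2; consider each.
Placing it in house 1 leads to a contradiction, so it's in house 2.
That leaves poppy as the flower for house 1.
By clue 1, the person in the purple house is in house 2.
The person in the yellow house is in house 3 (clue 8).
House 1's color must be black (nothing else left).
So: house 1 = poppy/piano/hiking/black, house 2 = dahlia/oboe/pottery/purple, house 3 = rose/harp/cooking/yellow, house 4 = peony/cello/yoga/green.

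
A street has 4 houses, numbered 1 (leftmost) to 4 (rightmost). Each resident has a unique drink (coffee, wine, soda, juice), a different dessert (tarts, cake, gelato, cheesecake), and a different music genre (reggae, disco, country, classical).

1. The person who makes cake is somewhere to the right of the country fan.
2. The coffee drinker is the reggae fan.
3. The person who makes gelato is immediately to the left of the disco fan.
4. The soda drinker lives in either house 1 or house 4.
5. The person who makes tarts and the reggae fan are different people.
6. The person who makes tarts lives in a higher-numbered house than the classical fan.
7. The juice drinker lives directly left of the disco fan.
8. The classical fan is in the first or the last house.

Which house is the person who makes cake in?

4

By clue 8, the classical fan is in house 1.
The soda drinker is narrowed to house 1 or 4; consider each.
Placing it in house 4 leads to a contradiction, so it's in house 1.
So house 1 gets cheesecake for dessert.
The juice drinker is narrowed to house 2 or 3; consider each.
Placing it in house 3 leads to a contradiction, so it's in house 2.
The disco fan is in house 3 (clue 7).
House 2 music genre: only country fits.
That leaves reggae as the music genre for house 4.
Clue 2 places the coffee drinker in house 4.
From clue 3, the person who makes gelato must be in house 2.
So house 3 gets wine for drink.
House 4's dessert must be cake (nothing else left).
House 3 dessert: only tarts fits.
So: house 1 = soda/cheesecake/classical, house 2 = juice/gelato/country, house 3 = wine/tarts/disco, house 4 = coffee/cake/reggae.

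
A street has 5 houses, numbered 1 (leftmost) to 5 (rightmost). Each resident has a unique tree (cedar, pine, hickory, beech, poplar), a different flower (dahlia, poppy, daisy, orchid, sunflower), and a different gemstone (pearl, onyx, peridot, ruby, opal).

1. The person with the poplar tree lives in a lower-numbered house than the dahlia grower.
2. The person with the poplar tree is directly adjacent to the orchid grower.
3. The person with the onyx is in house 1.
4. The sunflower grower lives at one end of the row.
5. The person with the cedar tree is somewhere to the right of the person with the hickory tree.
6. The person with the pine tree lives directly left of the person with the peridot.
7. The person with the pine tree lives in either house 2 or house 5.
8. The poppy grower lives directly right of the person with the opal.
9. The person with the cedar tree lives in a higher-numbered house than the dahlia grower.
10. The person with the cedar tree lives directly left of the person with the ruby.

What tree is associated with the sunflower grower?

Clue 3 places the person with the onyx in house 1.
By clue 7, the person with the pine tree is in house 2.
So house 5 gets beech for tree.
Clue 6: the person with the peridot is in house 3.
So house 4 gets cedar for tree.
From clue 1, the person with the poplar tree must be in house 1.
From clue 2, the orchid grower must be in house 2.
The person with the ruby is in house 5 (clue 10).
The only tree still possible for house 3 is hickory.
The only flower still possible for house 4 is daisy.
So house 1 gets sunflower for flower.
That leaves dahlia as the flower for house 3.
So house 5 gets poppy for flower.
The person with the opal is in house 4 (clue 8).
The only gemstone still possible for house 2 is pearl.
So: house 1 = poplar/sunflower/onyx, house 2 = pine/orchid/pearl, house 3 = hickory/dahlia/peridot, house 4 = cedar/daisy/opal, house 5 = beech/poppy/ruby.

poplar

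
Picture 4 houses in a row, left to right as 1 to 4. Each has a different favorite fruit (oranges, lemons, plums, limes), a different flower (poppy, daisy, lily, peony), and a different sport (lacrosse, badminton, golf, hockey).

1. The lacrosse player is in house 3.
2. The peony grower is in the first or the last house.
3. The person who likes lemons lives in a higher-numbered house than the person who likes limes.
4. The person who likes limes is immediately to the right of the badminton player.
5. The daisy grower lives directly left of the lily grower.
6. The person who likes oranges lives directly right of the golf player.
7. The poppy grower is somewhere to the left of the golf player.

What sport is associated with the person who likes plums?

badminton

The lacrosse player is in house 3 (clue 1).
That leaves plums as the favorite fruit for house 1.
That leaves golf as the sport for house 2.
House 4 sport: only hockey fits.
From clue 4, the person who likes limes must be in house 2.
By clue 6, the person who likes oranges is in house 3.
Clue 7 places the poppy grower in house 1.
House 4 favorite fruit: only lemons fits.
The only flower still possible for house 4 is peony.
House 1's sport must be badminton (nothing else left).
The daisy grower is in house 2 (clue 5).
Clue 5 places the lily grower in house 3.
So: house 1 = plums/poppy/badminton, house 2 = limes/daisy/golf, house 3 = oranges/lily/lacrosse, house 4 = lemons/peony/hockey.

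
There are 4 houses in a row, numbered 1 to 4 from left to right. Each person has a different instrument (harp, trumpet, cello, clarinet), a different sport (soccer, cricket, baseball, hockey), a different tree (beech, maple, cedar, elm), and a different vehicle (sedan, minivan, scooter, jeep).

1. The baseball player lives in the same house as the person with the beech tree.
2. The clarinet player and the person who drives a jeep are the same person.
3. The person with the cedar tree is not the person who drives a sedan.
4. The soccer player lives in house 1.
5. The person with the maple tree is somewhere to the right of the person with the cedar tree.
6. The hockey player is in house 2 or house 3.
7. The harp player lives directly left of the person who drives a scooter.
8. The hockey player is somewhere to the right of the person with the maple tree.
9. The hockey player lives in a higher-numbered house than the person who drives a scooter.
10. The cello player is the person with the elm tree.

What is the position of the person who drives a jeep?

4

Clue 4: the soccer player is in house 1.
Clue 8 places the hockey player in house 3.
Clue 8 places the person with the maple tree in house 2.
From clue 9, the person who drives a scooter must be in house 2.
Clue 1 places the baseball player in house 4.
Clue 1 places the person with the beech tree in house 4.
The person with the cedar tree is in house 1 (clue 5).
The harp player is in house 1 (clue 7).
So house 2 gets trumpet for instrument.
So house 2 gets cricket for sport.
The only tree still possible for house 3 is elm.
Clue 10 places the cello player in house 3.
So house 4 gets clarinet for instrument.
So house 1 gets minivan for vehicle.
The person who drives a jeep is in house 4 (clue 2).
So house 3 gets sedan for vehicle.
So: house 1 = harp/soccer/cedar/minivan, house 2 = trumpet/cricket/maple/scooter, house 3 = cello/hockey/elm/sedan, house 4 = clarinet/baseball/beech/jeep.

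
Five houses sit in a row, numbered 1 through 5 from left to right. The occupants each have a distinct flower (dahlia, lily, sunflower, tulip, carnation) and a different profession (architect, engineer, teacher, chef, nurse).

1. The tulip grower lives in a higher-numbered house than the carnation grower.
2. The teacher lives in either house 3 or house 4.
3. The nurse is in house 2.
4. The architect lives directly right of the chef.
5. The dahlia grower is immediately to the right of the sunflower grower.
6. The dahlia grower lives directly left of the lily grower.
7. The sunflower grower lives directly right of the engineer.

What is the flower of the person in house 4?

lily

From clue 3, the nurse must be in house 2.
So house 1 gets carnation for flower.
So house 5 gets architect for profession.
From clue 4, the chef must be in house 4.
The sunflower grower is in house 2 (clue 7).
The engineer is in house 1 (clue 7).
House 3's profession must be teacher (nothing else left).
Clue 5 places the dahlia grower in house 3.
From clue 6, the lily grower must be in house 4.
House 5 flower: only tulip fits.
So: house 1 = carnation/engineer, house 2 = sunflower/nurse, house 3 = dahlia/teacher, house 4 = lily/chef, house 5 = tulip/architect.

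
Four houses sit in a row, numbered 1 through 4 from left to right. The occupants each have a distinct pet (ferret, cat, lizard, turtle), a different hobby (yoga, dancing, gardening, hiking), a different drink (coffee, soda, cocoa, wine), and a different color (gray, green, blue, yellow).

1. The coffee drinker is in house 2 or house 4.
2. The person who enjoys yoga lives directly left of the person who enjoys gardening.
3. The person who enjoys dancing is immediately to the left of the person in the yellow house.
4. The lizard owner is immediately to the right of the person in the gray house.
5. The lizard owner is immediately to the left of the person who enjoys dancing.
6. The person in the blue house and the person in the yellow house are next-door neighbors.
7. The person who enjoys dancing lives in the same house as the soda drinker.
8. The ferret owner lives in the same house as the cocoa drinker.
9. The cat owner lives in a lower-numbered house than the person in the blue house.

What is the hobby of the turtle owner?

dancing

The lizard owner is in house 2 (clue 5).
By clue 5, the person who enjoys dancing is in house 3.
Clue 7: the soda drinker is in house 3.
Clue 2: the person who enjoys yoga is in house 1.
By clue 2, the person who enjoys gardening is in house 2.
By clue 3, the person in the yellow house is in house 4.
Clue 4: the person in the gray house is in house 1.
Clue 6 places the person in the blue house in house 3.
From clue 9, the cat owner must be in house 1.
The only pet still possible for house 3 is turtle.
So house 4 gets ferret for pet.
House 4's hobby must be hiking (nothing else left).
So house 2 gets green for color.
By clue 8, the cocoa drinker is in house 4.
House 1 drink: only wine fits.
So house 2 gets coffee for drink.
So: house 1 = cat/yoga/wine/gray, house 2 = lizard/gardening/coffee/green, house 3 = turtle/dancing/soda/blue, house 4 = ferret/hiking/cocoa/yellow.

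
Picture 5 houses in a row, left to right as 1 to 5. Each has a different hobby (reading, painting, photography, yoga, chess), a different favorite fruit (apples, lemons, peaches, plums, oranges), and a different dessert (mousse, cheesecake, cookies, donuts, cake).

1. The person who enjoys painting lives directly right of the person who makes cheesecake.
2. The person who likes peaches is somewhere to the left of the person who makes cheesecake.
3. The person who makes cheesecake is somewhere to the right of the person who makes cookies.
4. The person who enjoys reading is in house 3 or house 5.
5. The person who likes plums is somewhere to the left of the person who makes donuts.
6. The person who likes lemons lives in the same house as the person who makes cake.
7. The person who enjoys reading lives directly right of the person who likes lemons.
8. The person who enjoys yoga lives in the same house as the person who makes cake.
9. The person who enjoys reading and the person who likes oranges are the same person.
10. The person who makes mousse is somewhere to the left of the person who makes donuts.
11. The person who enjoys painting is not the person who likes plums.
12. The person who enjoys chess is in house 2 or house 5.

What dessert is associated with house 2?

The only hobby still possible for house 1 is photography.
House 5's dessert must be donuts (nothing else left).
The person who enjoys chess is narrowed to house 2 or 5; consider each.
Placing it in house 5 leads to a contradiction, so it's in house 2.
By clue 8, the person who makes cake is in house 4.
So house 4 gets yoga for hobby.
The person who enjoys painting is in house 3 (clue 1).
Clue 1 places the person who makes cheesecake in house 2.
Clue 2 places the person who likes peaches in house 1.
The person who makes cookies is in house 1 (clue 3).
Clue 6: the person who likes lemons is in house 4.
From clue 7, the person who enjoys reading must be in house 5.
By clue 9, the person who likes oranges is in house 5.
So house 2 gets plums for favorite fruit.
House 3's favorite fruit must be apples (nothing else left).
House 3 dessert: only mousse fits.
So: house 1 = photography/peaches/cookies, house 2 = chess/plums/cheesecake, house 3 = painting/apples/mousse, house 4 = yoga/lemons/cake, house 5 = reading/oranges/donuts.

cheesecake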